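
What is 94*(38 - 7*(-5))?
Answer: 6862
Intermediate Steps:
94*(38 - 7*(-5)) = 94*(38 + 35) = 94*73 = 6862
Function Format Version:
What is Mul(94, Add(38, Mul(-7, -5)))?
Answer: 6862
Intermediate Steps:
Mul(94, Add(38, Mul(-7, -5))) = Mul(94, Add(38, 35)) = Mul(94, 73) = 6862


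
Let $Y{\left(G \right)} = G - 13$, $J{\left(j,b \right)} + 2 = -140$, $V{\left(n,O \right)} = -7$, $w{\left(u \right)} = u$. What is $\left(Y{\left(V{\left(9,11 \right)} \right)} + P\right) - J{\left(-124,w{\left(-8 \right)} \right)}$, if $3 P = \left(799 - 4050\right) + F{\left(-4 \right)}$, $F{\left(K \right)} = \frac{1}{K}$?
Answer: $- \frac{3847}{4} \approx -961.75$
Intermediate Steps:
$J{\left(j,b \right)} = -142$ ($J{\left(j,b \right)} = -2 - 140 = -142$)
$P = - \frac{4335}{4}$ ($P = \frac{\left(799 - 4050\right) + \frac{1}{-4}}{3} = \frac{-3251 - \frac{1}{4}}{3} = \frac{1}{3} \left(- \frac{13005}{4}\right) = - \frac{4335}{4} \approx -1083.8$)
$Y{\left(G \right)} = -13 + G$ ($Y{\left(G \right)} = G - 13 = -13 + G$)
$\left(Y{\left(V{\left(9,11 \right)} \right)} + P\right) - J{\left(-124,w{\left(-8 \right)} \right)} = \left(\left(-13 - 7\right) - \frac{4335}{4}\right) - -142 = \left(-20 - \frac{4335}{4}\right) + 142 = - \frac{4415}{4} + 142 = - \frac{3847}{4}$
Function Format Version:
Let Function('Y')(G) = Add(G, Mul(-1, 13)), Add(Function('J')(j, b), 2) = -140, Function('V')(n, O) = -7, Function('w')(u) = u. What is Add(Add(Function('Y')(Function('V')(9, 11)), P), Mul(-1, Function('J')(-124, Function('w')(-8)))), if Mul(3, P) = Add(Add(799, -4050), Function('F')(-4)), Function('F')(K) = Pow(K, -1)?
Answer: Rational(-3847, 4) ≈ -961.75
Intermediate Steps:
Function('J')(j, b) = -142 (Function('J')(j, b) = Add(-2, -140) = -142)
P = Rational(-4335, 4) (P = Mul(Rational(1, 3), Add(Add(799, -4050), Pow(-4, -1))) = Mul(Rational(1, 3), Add(-3251, Rational(-1, 4))) = Mul(Rational(1, 3), Rational(-13005, 4)) = Rational(-4335, 4) ≈ -1083.8)
Function('Y')(G) = Add(-13, G) (Function('Y')(G) = Add(G, -13) = Add(-13, G))
Add(Add(Function('Y')(Function('V')(9, 11)), P), Mul(-1, Function('J')(-124, Function('w')(-8)))) = Add(Add(Add(-13, -7), Rational(-4335, 4)), Mul(-1, -142)) = Add(Add(-20, Rational(-4335, 4)), 142) = Add(Rational(-4415, 4), 142) = Rational(-3847, 4)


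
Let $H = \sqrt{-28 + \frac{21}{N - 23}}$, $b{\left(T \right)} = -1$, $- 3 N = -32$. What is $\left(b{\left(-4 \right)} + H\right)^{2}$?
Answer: $\frac{\left(37 - i \sqrt{40663}\right)^{2}}{1369} \approx -28.703 - 10.9 i$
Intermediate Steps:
$N = \frac{32}{3}$ ($N = \left(- \frac{1}{3}\right) \left(-32\right) = \frac{32}{3} \approx 10.667$)
$H = \frac{i \sqrt{40663}}{37}$ ($H = \sqrt{-28 + \frac{21}{\frac{32}{3} - 23}} = \sqrt{-28 + \frac{21}{- \frac{37}{3}}} = \sqrt{-28 + 21 \left(- \frac{3}{37}\right)} = \sqrt{-28 - \frac{63}{37}} = \sqrt{- \frac{1099}{37}} = \frac{i \sqrt{40663}}{37} \approx 5.45 i$)
$\left(b{\left(-4 \right)} + H\right)^{2} = \left(-1 + \frac{i \sqrt{40663}}{37}\right)^{2}$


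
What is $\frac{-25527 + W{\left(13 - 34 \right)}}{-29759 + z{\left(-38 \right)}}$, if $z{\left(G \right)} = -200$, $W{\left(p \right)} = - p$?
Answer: $\frac{25506}{29959} \approx 0.85136$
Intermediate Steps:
$\frac{-25527 + W{\left(13 - 34 \right)}}{-29759 + z{\left(-38 \right)}} = \frac{-25527 - \left(13 - 34\right)}{-29759 - 200} = \frac{-25527 - -21}{-29959} = \left(-25527 + 21\right) \left(- \frac{1}{29959}\right) = \left(-25506\right) \left(- \frac{1}{29959}\right) = \frac{25506}{29959}$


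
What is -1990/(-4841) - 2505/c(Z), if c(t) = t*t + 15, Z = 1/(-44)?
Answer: -23419509290/140587481 ≈ -166.58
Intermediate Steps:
Z = -1/44 ≈ -0.022727
c(t) = 15 + t² (c(t) = t² + 15 = 15 + t²)
-1990/(-4841) - 2505/c(Z) = -1990/(-4841) - 2505/(15 + (-1/44)²) = -1990*(-1/4841) - 2505/(15 + 1/1936) = 1990/4841 - 2505/29041/1936 = 1990/4841 - 2505*1936/29041 = 1990/4841 - 4849680/29041 = -23419509290/140587481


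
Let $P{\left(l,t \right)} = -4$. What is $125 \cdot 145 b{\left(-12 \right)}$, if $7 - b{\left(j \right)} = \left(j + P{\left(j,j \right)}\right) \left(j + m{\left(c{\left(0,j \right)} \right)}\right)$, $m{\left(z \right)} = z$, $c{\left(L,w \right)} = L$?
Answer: $-3353125$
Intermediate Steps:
$b{\left(j \right)} = 7 - j \left(-4 + j\right)$ ($b{\left(j \right)} = 7 - \left(j - 4\right) \left(j + 0\right) = 7 - \left(-4 + j\right) j = 7 - j \left(-4 + j\right)$)
$125 \cdot 145 b{\left(-12 \right)} = 125 \cdot 145 \left(7 - \left(-12\right)^{2} + 4 \left(-12\right)\right) = 18125 \left(7 - 144 - 48\right) = 18125 \left(-185\right) = -3353125$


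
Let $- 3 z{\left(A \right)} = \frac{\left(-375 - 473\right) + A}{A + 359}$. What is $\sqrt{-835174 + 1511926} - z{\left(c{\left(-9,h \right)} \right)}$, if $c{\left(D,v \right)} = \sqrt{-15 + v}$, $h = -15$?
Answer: $- \frac{17906}{22749} + 4 \sqrt{42297} + \frac{71 i \sqrt{30}}{22749} \approx 821.86 + 0.017095 i$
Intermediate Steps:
$z{\left(A \right)} = - \frac{-848 + A}{3 \left(359 + A\right)}$ ($z{\left(A \right)} = - \frac{\left(\left(-375 - 473\right) + A\right) \frac{1}{A + 359}}{3} = - \frac{\left(-848 + A\right) \frac{1}{359 + A}}{3} = - \frac{\frac{1}{359 + A} \left(-848 + A\right)}{3} = - \frac{-848 + A}{3 \left(359 + A\right)}$)
$\sqrt{-835174 + 1511926} - z{\left(c{\left(-9,h \right)} \right)} = \sqrt{-835174 + 1511926} - \frac{848 - \sqrt{-15 - 15}}{3 \left(359 + \sqrt{-15 - 15}\right)} = \sqrt{676752} - \frac{848 - \sqrt{-30}}{3 \left(359 + \sqrt{-30}\right)} = 4 \sqrt{42297} - \frac{848 - i \sqrt{30}}{3 \left(359 + i \sqrt{30}\right)}$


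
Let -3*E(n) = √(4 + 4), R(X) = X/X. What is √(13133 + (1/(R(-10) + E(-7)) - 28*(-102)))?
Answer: √(47970 - 31978*√2)/√(3 - 2*√2) ≈ 126.52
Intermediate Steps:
R(X) = 1
E(n) = -2*√2/3 (E(n) = -√(4 + 4)/3 = -2*√2/3)
√(13133 + (1/(R(-10) + E(-7)) - 28*(-102))) = √(13133 + (1/(1 - 2*√2/3) - 28*(-102))) = √(13133 + (1/(1 - 2*√2/3) + 2856)) = √(13133 + (2856 + 1/(1 - 2*√2/3))) = √(15989 + 1/(1 - 2*√2/3))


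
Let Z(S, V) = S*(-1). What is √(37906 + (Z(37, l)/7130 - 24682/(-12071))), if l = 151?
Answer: √280799858469316852990/86066230 ≈ 194.70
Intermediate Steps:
Z(S, V) = -S
√(37906 + (Z(37, l)/7130 - 24682/(-12071))) = √(37906 + (-1*37/7130 - 24682/(-12071))) = √(37906 + (-37*1/7130 - 24682*(-1/12071))) = √(37906 + (-37/7130 + 24682/12071)) = √(37906 + 175536033/86066230) = √(3262602050413/86066230) = √280799858469316852990/86066230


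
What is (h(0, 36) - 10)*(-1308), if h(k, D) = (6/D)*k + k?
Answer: 13080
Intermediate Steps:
h(k, D) = k + 6*k/D (h(k, D) = 6*k/D + k = k + 6*k/D)
(h(0, 36) - 10)*(-1308) = (0*(6 + 36)/36 - 10)*(-1308) = (0*(1/36)*42 - 10)*(-1308) = (0 - 10)*(-1308) = -10*(-1308) = 13080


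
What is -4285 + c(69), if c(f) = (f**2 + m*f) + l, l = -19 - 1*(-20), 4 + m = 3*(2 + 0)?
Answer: 615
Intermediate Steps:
m = 2 (m = -4 + 3*(2 + 0) = -4 + 3*2 = -4 + 6 = 2)
l = 1 (l = -19 + 20 = 1)
c(f) = 1 + f**2 + 2*f (c(f) = (f**2 + 2*f) + 1 = 1 + f**2 + 2*f)
-4285 + c(69) = -4285 + (1 + 69**2 + 2*69) = -4285 + (1 + 4761 + 138) = -4285 + 4900 = 615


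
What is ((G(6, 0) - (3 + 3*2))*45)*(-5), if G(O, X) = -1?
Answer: 2250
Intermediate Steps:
((G(6, 0) - (3 + 3*2))*45)*(-5) = ((-1 - (3 + 3*2))*45)*(-5) = ((-1 - (3 + 6))*45)*(-5) = ((-1 - 1*9)*45)*(-5) = ((-1 - 9)*45)*(-5) = -10*45*(-5) = -450*(-5) = 2250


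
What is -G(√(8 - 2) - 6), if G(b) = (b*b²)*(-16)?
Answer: -5184 + 1824*√6 ≈ -716.13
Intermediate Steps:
G(b) = -16*b³ (G(b) = b³*(-16) = -16*b³)
-G(√(8 - 2) - 6) = -(-16)*(√(8 - 2) - 6)³ = -(-16)*(√6 - 6)³ = -(-16)*(-6 + √6)³ = 16*(-6 + √6)³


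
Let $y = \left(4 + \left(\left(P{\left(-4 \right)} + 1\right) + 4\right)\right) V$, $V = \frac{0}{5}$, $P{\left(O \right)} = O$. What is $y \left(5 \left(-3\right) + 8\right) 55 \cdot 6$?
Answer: $0$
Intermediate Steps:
$V = 0$ ($V = 0 \cdot \frac{1}{5} = 0$)
$y = 0$ ($y = \left(4 + \left(\left(-4 + 1\right) + 4\right)\right) 0 = \left(4 + \left(-3 + 4\right)\right) 0 = \left(4 + 1\right) 0 = 5 \cdot 0 = 0$)
$y \left(5 \left(-3\right) + 8\right) 55 \cdot 6 = 0 \left(5 \left(-3\right) + 8\right) 55 \cdot 6 = 0 \left(-15 + 8\right) 330 = 0 \left(-7\right) 330 = 0 \cdot 330 = 0$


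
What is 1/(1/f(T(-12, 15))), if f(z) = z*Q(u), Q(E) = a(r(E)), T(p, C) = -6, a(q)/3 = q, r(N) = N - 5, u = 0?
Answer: 90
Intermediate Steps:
r(N) = -5 + N
a(q) = 3*q
Q(E) = -15 + 3*E (Q(E) = 3*(-5 + E) = -15 + 3*E)
f(z) = -15*z (f(z) = z*(-15 + 3*0) = z*(-15 + 0) = z*(-15) = -15*z)
1/(1/f(T(-12, 15))) = 1/(1/(-15*(-6))) = 1/(1/90) = 90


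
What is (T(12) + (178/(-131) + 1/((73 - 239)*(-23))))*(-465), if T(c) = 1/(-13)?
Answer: 4339987755/6502054 ≈ 667.48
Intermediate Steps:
T(c) = -1/13
(T(12) + (178/(-131) + 1/((73 - 239)*(-23))))*(-465) = (-1/13 + (178/(-131) + 1/((73 - 239)*(-23))))*(-465) = (-1/13 + (178*(-1/131) - 1/23/(-166)))*(-465) = (-1/13 + (-178/131 - 1/166*(-1/23)))*(-465) = (-1/13 + (-178/131 + 1/3818))*(-465) = (-1/13 - 679473/500158)*(-465) = -9333307/6502054*(-465) = 4339987755/6502054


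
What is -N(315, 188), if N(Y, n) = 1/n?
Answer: -1/188 ≈ -0.0053191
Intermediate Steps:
-N(315, 188) = -1/188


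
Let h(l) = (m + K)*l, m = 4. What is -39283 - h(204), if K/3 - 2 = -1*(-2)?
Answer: -42547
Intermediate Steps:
K = 12 (K = 6 + 3*(-1*(-2)) = 6 + 3*2 = 6 + 6 = 12)
h(l) = 16*l (h(l) = (4 + 12)*l = 16*l)
-39283 - h(204) = -39283 - 16*204 = -39283 - 1*3264 = -39283 - 3264 = -42547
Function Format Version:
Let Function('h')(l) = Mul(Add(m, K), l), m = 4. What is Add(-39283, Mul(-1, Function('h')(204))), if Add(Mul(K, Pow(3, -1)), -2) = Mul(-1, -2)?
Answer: -42547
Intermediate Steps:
K = 12 (K = Add(6, Mul(3, Mul(-1, -2))) = Add(6, Mul(3, 2)) = Add(6, 6) = 12)
Function('h')(l) = Mul(16, l) (Function('h')(l) = Mul(Add(4, 12), l) = Mul(16, l))
Add(-39283, Mul(-1, Function('h')(204))) = Add(-39283, Mul(-1, Mul(16, 204))) = Add(-39283, Mul(-1, 3264)) = Add(-39283, -3264) = -42547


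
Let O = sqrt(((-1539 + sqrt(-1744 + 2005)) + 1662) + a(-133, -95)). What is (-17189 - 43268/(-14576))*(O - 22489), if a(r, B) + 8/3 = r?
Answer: 1408393842611/3644 - 62625899*sqrt(-114 + 27*sqrt(29))/10932 ≈ 3.8646e+8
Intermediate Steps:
a(r, B) = -8/3 + r
O = sqrt(-38/3 + 3*sqrt(29)) (O = sqrt(((-1539 + sqrt(-1744 + 2005)) + 1662) + (-8/3 - 133)) = sqrt(((-1539 + sqrt(261)) + 1662) - 407/3) = sqrt(((-1539 + 3*sqrt(29)) + 1662) - 407/3) = sqrt((123 + 3*sqrt(29)) - 407/3) = sqrt(-38/3 + 3*sqrt(29)) ≈ 1.8678)
(-17189 - 43268/(-14576))*(O - 22489) = (-17189 - 43268/(-14576))*(sqrt(-114 + 27*sqrt(29))/3 - 22489) = (-17189 - 43268*(-1/14576))*(-22489 + sqrt(-114 + 27*sqrt(29))/3) = (-17189 + 10817/3644)*(-22489 + sqrt(-114 + 27*sqrt(29))/3) = -62625899*(-22489 + sqrt(-114 + 27*sqrt(29))/3)/3644 = 1408393842611/3644 - 62625899*sqrt(-114 + 27*sqrt(29))/10932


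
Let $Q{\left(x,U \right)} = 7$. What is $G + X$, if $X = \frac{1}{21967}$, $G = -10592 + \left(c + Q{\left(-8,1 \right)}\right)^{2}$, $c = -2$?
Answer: $- \frac{232125288}{21967} \approx -10567.0$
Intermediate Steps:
$G = -10567$ ($G = -10592 + \left(-2 + 7\right)^{2} = -10592 + 5^{2} = -10592 + 25 = -10567$)
$X = \frac{1}{21967} \approx 4.5523 \cdot 10^{-5}$
$G + X = -10567 + \frac{1}{21967} = - \frac{232125288}{21967}$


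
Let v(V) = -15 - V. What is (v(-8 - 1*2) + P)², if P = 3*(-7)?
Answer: 676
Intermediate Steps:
P = -21
(v(-8 - 1*2) + P)² = ((-15 - (-8 - 1*2)) - 21)² = ((-15 - (-8 - 2)) - 21)² = ((-15 - 1*(-10)) - 21)² = ((-15 + 10) - 21)² = (-5 - 21)² = (-26)² = 676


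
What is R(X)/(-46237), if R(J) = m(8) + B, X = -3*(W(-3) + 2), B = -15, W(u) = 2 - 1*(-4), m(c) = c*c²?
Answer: -497/46237 ≈ -0.010749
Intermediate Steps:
m(c) = c³
W(u) = 6 (W(u) = 2 + 4 = 6)
X = -24 (X = -3*(6 + 2) = -3*8 = -24)
R(J) = 497 (R(J) = 8³ - 15 = 512 - 15 = 497)
R(X)/(-46237) = 497/(-46237) = 497*(-1/46237) = -497/46237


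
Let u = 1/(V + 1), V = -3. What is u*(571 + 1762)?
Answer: -2333/2 ≈ -1166.5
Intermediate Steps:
u = -½ (u = 1/(-3 + 1) = 1/(-2) = -½ ≈ -0.50000)
u*(571 + 1762) = -(571 + 1762)/2 = -½*2333 = -2333/2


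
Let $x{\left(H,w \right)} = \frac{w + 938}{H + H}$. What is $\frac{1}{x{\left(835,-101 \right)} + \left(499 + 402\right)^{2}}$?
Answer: $\frac{1670}{1355708507} \approx 1.2318 \cdot 10^{-6}$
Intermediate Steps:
$x{\left(H,w \right)} = \frac{938 + w}{2 H}$
$\frac{1}{x{\left(835,-101 \right)} + \left(499 + 402\right)^{2}} = \frac{1}{\frac{938 - 101}{2 \cdot 835} + \left(499 + 402\right)^{2}} = \frac{1}{\frac{1}{2} \cdot \frac{1}{835} \cdot 837 + 901^{2}} = \frac{1}{\frac{837}{1670} + 811801} = \frac{1}{\frac{1355708507}{1670}} = \frac{1670}{1355708507}$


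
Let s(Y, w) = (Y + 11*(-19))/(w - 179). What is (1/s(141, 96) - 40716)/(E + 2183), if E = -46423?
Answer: 79103/85952 ≈ 0.92032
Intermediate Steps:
s(Y, w) = (-209 + Y)/(-179 + w) (s(Y, w) = (Y - 209)/(-179 + w) = (-209 + Y)/(-179 + w))
(1/s(141, 96) - 40716)/(E + 2183) = (1/((-209 + 141)/(-179 + 96)) - 40716)/(-46423 + 2183) = (1/(-68/(-83)) - 40716)/(-44240) = (1/(-1/83*(-68)) - 40716)*(-1/44240) = (1/(68/83) - 40716)*(-1/44240) = (83/68 - 40716)*(-1/44240) = -2768605/68*(-1/44240) = 79103/85952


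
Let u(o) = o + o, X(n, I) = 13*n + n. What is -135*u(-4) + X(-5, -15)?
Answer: 1010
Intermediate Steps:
X(n, I) = 14*n
u(o) = 2*o
-135*u(-4) + X(-5, -15) = -270*(-4) + 14*(-5) = -135*(-8) - 70 = 1080 - 70 = 1010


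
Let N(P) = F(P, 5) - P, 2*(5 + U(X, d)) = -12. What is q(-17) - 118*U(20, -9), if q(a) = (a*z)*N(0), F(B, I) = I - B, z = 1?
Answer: 1213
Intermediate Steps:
U(X, d) = -11 (U(X, d) = -5 + (½)*(-12) = -5 - 6 = -11)
N(P) = 5 - 2*P (N(P) = (5 - P) - P = 5 - 2*P)
q(a) = 5*a (q(a) = (a*1)*(5 - 2*0) = a*(5 + 0) = a*5 = 5*a)
q(-17) - 118*U(20, -9) = 5*(-17) - 118*(-11) = -85 + 1298 = 1213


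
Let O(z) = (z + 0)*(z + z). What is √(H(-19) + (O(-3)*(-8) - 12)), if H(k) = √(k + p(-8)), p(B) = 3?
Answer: 2*√(-39 + I) ≈ 0.16012 + 12.491*I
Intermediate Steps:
O(z) = 2*z² (O(z) = z*(2*z) = 2*z²)
H(k) = √(3 + k) (H(k) = √(k + 3) = √(3 + k))
√(H(-19) + (O(-3)*(-8) - 12)) = √(√(3 - 19) + ((2*(-3)²)*(-8) - 12)) = √(√(-16) + ((2*9)*(-8) - 12)) = √(4*I + (18*(-8) - 12)) = √(4*I + (-144 - 12)) = √(4*I - 156) = √(-156 + 4*I)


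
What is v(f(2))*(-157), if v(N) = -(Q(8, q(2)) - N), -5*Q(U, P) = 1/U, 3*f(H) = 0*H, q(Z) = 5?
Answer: -157/40 ≈ -3.9250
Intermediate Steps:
f(H) = 0 (f(H) = (0*H)/3 = (⅓)*0 = 0)
Q(U, P) = -1/(5*U)
v(N) = 1/40 + N (v(N) = -(-⅕/8 - N) = -(-⅕*⅛ - N) = -(-1/40 - N) = 1/40 + N)
v(f(2))*(-157) = (1/40 + 0)*(-157) = (1/40)*(-157) = -157/40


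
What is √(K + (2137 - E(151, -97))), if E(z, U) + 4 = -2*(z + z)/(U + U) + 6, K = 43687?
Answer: 4*√26944369/97 ≈ 214.05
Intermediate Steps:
E(z, U) = 2 - 2*z/U (E(z, U) = -4 + (-2*(z + z)/(U + U) + 6) = -4 + (-2*2*z/(2*U) + 6) = -4 + (-2*2*z*1/(2*U) + 6) = -4 + (-2*z/U + 6) = -4 + (6 - 2*z/U) = 2 - 2*z/U)
√(K + (2137 - E(151, -97))) = √(43687 + (2137 - (2 - 2*151/(-97)))) = √(43687 + (2137 - (2 - 2*151*(-1/97)))) = √(43687 + (2137 - (2 + 302/97))) = √(43687 + (2137 - 1*496/97)) = √(43687 + (2137 - 496/97)) = √(43687 + 206793/97) = √(4444432/97) = 4*√26944369/97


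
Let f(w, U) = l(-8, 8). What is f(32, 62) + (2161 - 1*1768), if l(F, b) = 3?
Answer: 396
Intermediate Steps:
f(w, U) = 3
f(32, 62) + (2161 - 1*1768) = 3 + (2161 - 1*1768) = 3 + (2161 - 1768) = 3 + 393 = 396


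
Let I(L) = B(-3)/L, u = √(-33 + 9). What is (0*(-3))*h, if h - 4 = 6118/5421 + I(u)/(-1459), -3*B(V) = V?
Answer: 0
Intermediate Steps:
B(V) = -V/3
u = 2*I*√6 (u = √(-24) = 2*I*√6 ≈ 4.899*I)
I(L) = 1/L (I(L) = (-⅓*(-3))/L = 1/L)
h = 27802/5421 + I*√6/17508 (h = 4 + (6118/5421 + 1/((2*I*√6)*(-1459))) = 4 + (6118*(1/5421) - I*√6/12*(-1/1459)) = 4 + (6118/5421 + I*√6/17508) = 27802/5421 + I*√6/17508 ≈ 5.1286 + 0.00013991*I)
(0*(-3))*h = (0*(-3))*(27802/5421 + I*√6/17508) = 0*(27802/5421 + I*√6/17508) = 0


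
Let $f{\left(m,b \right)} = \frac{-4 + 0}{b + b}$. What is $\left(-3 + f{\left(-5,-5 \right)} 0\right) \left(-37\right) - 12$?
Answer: $99$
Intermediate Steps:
$f{\left(m,b \right)} = - \frac{2}{b}$ ($f{\left(m,b \right)} = - \frac{4}{2 b} = - 4 \frac{1}{2 b} = - \frac{2}{b}$)
$\left(-3 + f{\left(-5,-5 \right)} 0\right) \left(-37\right) - 12 = \left(-3 + - \frac{2}{-5} \cdot 0\right) \left(-37\right) - 12 = \left(-3 + \left(-2\right) \left(- \frac{1}{5}\right) 0\right) \left(-37\right) - 12 = \left(-3 + \frac{2}{5} \cdot 0\right) \left(-37\right) - 12 = \left(-3 + 0\right) \left(-37\right) - 12 = \left(-3\right) \left(-37\right) - 12 = 111 - 12 = 99$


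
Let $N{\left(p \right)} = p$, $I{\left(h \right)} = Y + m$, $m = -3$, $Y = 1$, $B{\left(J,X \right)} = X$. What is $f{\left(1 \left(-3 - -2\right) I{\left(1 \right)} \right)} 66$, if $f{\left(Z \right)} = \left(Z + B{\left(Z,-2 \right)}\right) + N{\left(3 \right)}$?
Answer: $198$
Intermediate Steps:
$I{\left(h \right)} = -2$ ($I{\left(h \right)} = 1 - 3 = -2$)
$f{\left(Z \right)} = 1 + Z$ ($f{\left(Z \right)} = \left(Z - 2\right) + 3 = \left(-2 + Z\right) + 3 = 1 + Z$)
$f{\left(1 \left(-3 - -2\right) I{\left(1 \right)} \right)} 66 = \left(1 + 1 \left(-3 - -2\right) \left(-2\right)\right) 66 = \left(1 + 1 \left(-3 + 2\right) \left(-2\right)\right) 66 = \left(1 + 1 \left(-1\right) \left(-2\right)\right) 66 = \left(1 - -2\right) 66 = \left(1 + 2\right) 66 = 3 \cdot 66 = 198$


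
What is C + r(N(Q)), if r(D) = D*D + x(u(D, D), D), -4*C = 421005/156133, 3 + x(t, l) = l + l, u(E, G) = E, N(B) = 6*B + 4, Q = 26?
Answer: 16185574839/624532 ≈ 25916.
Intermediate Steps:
N(B) = 4 + 6*B
x(t, l) = -3 + 2*l (x(t, l) = -3 + (l + l) = -3 + 2*l)
C = -421005/624532 (C = -421005/(4*156133) = -1/4*421005/156133 = -421005/624532 ≈ -0.67411)
r(D) = -3 + D**2 + 2*D (r(D) = D*D + (-3 + 2*D) = D**2 + (-3 + 2*D) = -3 + D**2 + 2*D)
C + r(N(Q)) = -421005/624532 + (-3 + (4 + 6*26)**2 + 2*(4 + 6*26)) = -421005/624532 + (-3 + (4 + 156)**2 + 2*(4 + 156)) = -421005/624532 + (-3 + 160**2 + 2*160) = -421005/624532 + (-3 + 25600 + 320) = -421005/624532 + 25917 = 16185574839/624532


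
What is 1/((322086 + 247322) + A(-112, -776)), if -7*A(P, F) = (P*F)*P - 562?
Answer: 7/13720562 ≈ 5.1018e-7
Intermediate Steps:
A(P, F) = 562/7 - F*P²/7 (A(P, F) = -((P*F)*P - 562)/7 = -((F*P)*P - 562)/7 = -(F*P² - 562)/7 = -(-562 + F*P²)/7 = 562/7 - F*P²/7)
1/((322086 + 247322) + A(-112, -776)) = 1/((322086 + 247322) + (562/7 - ⅐*(-776)*(-112)²)) = 1/(569408 + (562/7 - ⅐*(-776)*12544)) = 1/(569408 + (562/7 + 1390592)) = 1/(569408 + 9734706/7) = 1/(13720562/7) = 7/13720562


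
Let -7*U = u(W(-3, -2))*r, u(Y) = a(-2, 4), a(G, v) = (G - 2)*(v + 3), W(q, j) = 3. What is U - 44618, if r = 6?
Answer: -44594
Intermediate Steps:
a(G, v) = (-2 + G)*(3 + v)
u(Y) = -28 (u(Y) = -6 - 2*4 + 3*(-2) - 2*4 = -6 - 8 - 6 - 8 = -28)
U = 24 (U = -(-4)*6 = -⅐*(-168) = 24)
U - 44618 = 24 - 44618 = -44594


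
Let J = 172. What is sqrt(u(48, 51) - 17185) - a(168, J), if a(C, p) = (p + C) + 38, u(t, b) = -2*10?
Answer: -378 + I*sqrt(17205) ≈ -378.0 + 131.17*I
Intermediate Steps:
u(t, b) = -20
a(C, p) = 38 + C + p (a(C, p) = (C + p) + 38 = 38 + C + p)
sqrt(u(48, 51) - 17185) - a(168, J) = sqrt(-20 - 17185) - (38 + 168 + 172) = sqrt(-17205) - 1*378 = I*sqrt(17205) - 378 = -378 + I*sqrt(17205)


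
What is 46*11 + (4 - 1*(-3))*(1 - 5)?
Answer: 478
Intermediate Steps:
46*11 + (4 - 1*(-3))*(1 - 5) = 506 + (4 + 3)*(-4) = 506 + 7*(-4) = 506 - 28 = 478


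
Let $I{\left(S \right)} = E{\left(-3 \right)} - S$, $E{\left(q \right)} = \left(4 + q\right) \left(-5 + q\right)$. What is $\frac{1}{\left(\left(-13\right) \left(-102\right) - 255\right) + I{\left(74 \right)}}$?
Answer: $\frac{1}{989} \approx 0.0010111$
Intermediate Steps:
$E{\left(q \right)} = \left(-5 + q\right) \left(4 + q\right)$
$I{\left(S \right)} = -8 - S$ ($I{\left(S \right)} = \left(-20 + \left(-3\right)^{2} - -3\right) - S = \left(-20 + 9 + 3\right) - S = -8 - S$)
$\frac{1}{\left(\left(-13\right) \left(-102\right) - 255\right) + I{\left(74 \right)}} = \frac{1}{\left(\left(-13\right) \left(-102\right) - 255\right) - 82} = \frac{1}{\left(1326 - 255\right) - 82} = \frac{1}{1071 - 82} = \frac{1}{989}$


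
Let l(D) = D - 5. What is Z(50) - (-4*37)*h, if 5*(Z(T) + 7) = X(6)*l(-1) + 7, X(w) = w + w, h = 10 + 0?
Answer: 1460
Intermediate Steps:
h = 10
l(D) = -5 + D
X(w) = 2*w
Z(T) = -20 (Z(T) = -7 + ((2*6)*(-5 - 1) + 7)/5 = -7 + (12*(-6) + 7)/5 = -7 + (-72 + 7)/5 = -7 + (1/5)*(-65) = -7 - 13 = -20)
Z(50) - (-4*37)*h = -20 - (-4*37)*10 = -20 - (-148)*10 = -20 - 1*(-1480) = -20 + 1480 = 1460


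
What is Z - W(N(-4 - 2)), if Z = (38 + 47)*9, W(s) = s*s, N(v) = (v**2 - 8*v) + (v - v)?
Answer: -6291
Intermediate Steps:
N(v) = v**2 - 8*v (N(v) = (v**2 - 8*v) + 0 = v**2 - 8*v)
W(s) = s**2
Z = 765 (Z = 85*9 = 765)
Z - W(N(-4 - 2)) = 765 - ((-4 - 2)*(-8 + (-4 - 2)))**2 = 765 - (-6*(-8 - 6))**2 = 765 - (-6*(-14))**2 = 765 - 1*84**2 = 765 - 1*7056 = 765 - 7056 = -6291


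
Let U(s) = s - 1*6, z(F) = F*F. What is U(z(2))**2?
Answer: 4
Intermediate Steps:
z(F) = F**2
U(s) = -6 + s (U(s) = s - 6 = -6 + s)
U(z(2))**2 = (-6 + 2**2)**2 = (-6 + 4)**2 = (-2)**2 = 4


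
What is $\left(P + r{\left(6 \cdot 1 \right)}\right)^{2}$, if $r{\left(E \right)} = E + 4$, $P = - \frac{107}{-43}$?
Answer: $\frac{288369}{1849} \approx 155.96$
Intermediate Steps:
$P = \frac{107}{43}$ ($P = \left(-107\right) \left(- \frac{1}{43}\right) = \frac{107}{43} \approx 2.4884$)
$r{\left(E \right)} = 4 + E$
$\left(P + r{\left(6 \cdot 1 \right)}\right)^{2} = \left(\frac{107}{43} + \left(4 + 6 \cdot 1\right)\right)^{2} = \left(\frac{107}{43} + \left(4 + 6\right)\right)^{2} = \left(\frac{107}{43} + 10\right)^{2} = \left(\frac{537}{43}\right)^{2} = \frac{288369}{1849}$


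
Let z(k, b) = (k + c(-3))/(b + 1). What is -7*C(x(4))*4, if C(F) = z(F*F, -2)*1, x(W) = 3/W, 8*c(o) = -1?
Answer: 49/4 ≈ 12.250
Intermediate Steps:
c(o) = -1/8 (c(o) = (1/8)*(-1) = -1/8)
z(k, b) = (-1/8 + k)/(1 + b) (z(k, b) = (k - 1/8)/(b + 1) = (-1/8 + k)/(1 + b))
C(F) = 1/8 - F**2 (C(F) = ((-1/8 + F*F)/(1 - 2))*1 = ((-1/8 + F**2)/(-1))*1 = -(-1/8 + F**2)*1 = (1/8 - F**2)*1 = 1/8 - F**2)
-7*C(x(4))*4 = -7*(1/8 - (3/4)**2)*4 = -7*(1/8 - 1*9/16)*4 = -7*(1/8 - 9/16)*4 = -7*(-7/16)*4 = (49/16)*4 = 49/4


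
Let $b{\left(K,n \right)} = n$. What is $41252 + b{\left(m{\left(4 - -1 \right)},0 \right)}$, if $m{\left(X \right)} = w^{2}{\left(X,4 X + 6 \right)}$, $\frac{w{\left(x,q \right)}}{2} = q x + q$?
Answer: $41252$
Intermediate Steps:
$w{\left(x,q \right)} = 2 q + 2 q x$ ($w{\left(x,q \right)} = 2 \left(q x + q\right) = 2 \left(q + q x\right) = 2 q + 2 q x$)
$m{\left(X \right)} = 4 \left(1 + X\right)^{2} \left(6 + 4 X\right)^{2}$ ($m{\left(X \right)} = \left(2 \left(4 X + 6\right) \left(1 + X\right)\right)^{2} = \left(2 \left(6 + 4 X\right) \left(1 + X\right)\right)^{2} = \left(2 \left(1 + X\right) \left(6 + 4 X\right)\right)^{2} = 4 \left(1 + X\right)^{2} \left(6 + 4 X\right)^{2}$)
$41252 + b{\left(m{\left(4 - -1 \right)},0 \right)} = 41252 + 0 = 41252$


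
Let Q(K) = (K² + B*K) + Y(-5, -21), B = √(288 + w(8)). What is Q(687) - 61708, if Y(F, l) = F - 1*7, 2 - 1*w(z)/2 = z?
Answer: 410249 + 1374*√69 ≈ 4.2166e+5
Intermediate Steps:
w(z) = 4 - 2*z
Y(F, l) = -7 + F (Y(F, l) = F - 7 = -7 + F)
B = 2*√69 (B = √(288 + (4 - 2*8)) = √(288 + (4 - 16)) = √(288 - 12) = √276 = 2*√69 ≈ 16.613)
Q(K) = -12 + K² + 2*K*√69 (Q(K) = (K² + (2*√69)*K) + (-7 - 5) = (K² + 2*K*√69) - 12 = -12 + K² + 2*K*√69)
Q(687) - 61708 = (-12 + 687² + 2*687*√69) - 61708 = (-12 + 471969 + 1374*√69) - 61708 = (471957 + 1374*√69) - 61708 = 410249 + 1374*√69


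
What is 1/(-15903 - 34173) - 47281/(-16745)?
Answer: 2367626611/838522620 ≈ 2.8236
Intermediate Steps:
1/(-15903 - 34173) - 47281/(-16745) = 1/(-50076) - 47281*(-1/16745) = -1/50076 + 47281/16745 = 2367626611/838522620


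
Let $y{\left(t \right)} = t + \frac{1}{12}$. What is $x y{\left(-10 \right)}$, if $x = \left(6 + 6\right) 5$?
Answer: $-595$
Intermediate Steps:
$y{\left(t \right)} = \frac{1}{12} + t$ ($y{\left(t \right)} = t + \frac{1}{12} = \frac{1}{12} + t$)
$x = 60$ ($x = 12 \cdot 5 = 60$)
$x y{\left(-10 \right)} = 60 \left(\frac{1}{12} - 10\right) = 60 \left(- \frac{119}{12}\right) = -595$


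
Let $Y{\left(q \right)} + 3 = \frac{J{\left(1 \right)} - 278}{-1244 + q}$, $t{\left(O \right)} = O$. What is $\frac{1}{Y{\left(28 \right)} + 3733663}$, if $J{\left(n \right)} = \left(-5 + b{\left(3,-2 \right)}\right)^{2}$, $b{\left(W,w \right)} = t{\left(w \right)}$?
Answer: $\frac{1216}{4540130789} \approx 2.6783 \cdot 10^{-7}$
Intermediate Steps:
$b{\left(W,w \right)} = w$
$J{\left(n \right)} = 49$ ($J{\left(n \right)} = \left(-5 - 2\right)^{2} = \left(-7\right)^{2} = 49$)
$Y{\left(q \right)} = -3 - \frac{229}{-1244 + q}$ ($Y{\left(q \right)} = -3 + \frac{49 - 278}{-1244 + q} = -3 - \frac{229}{-1244 + q}$)
$\frac{1}{Y{\left(28 \right)} + 3733663} = \frac{1}{\frac{3503 - 84}{-1244 + 28} + 3733663} = \frac{1}{\frac{3503 - 84}{-1216} + 3733663} = \frac{1}{\left(- \frac{1}{1216}\right) 3419 + 3733663} = \frac{1}{- \frac{3419}{1216} + 3733663} = \frac{1}{\frac{4540130789}{1216}} = \frac{1216}{4540130789}$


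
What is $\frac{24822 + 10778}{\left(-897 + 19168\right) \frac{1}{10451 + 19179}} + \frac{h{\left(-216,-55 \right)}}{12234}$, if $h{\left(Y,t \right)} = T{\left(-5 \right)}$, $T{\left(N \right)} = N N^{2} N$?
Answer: $\frac{12904777171375}{223527414} \approx 57732.0$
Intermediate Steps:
$T{\left(N \right)} = N^{4}$ ($T{\left(N \right)} = N^{3} N = N^{4}$)
$h{\left(Y,t \right)} = 625$ ($h{\left(Y,t \right)} = \left(-5\right)^{4} = 625$)
$\frac{24822 + 10778}{\left(-897 + 19168\right) \frac{1}{10451 + 19179}} + \frac{h{\left(-216,-55 \right)}}{12234} = \frac{24822 + 10778}{\left(-897 + 19168\right) \frac{1}{10451 + 19179}} + \frac{625}{12234} = \frac{35600}{18271 \cdot \frac{1}{29630}} + 625 \cdot \frac{1}{12234} = \frac{35600}{18271 \cdot \frac{1}{29630}} + \frac{625}{12234} = \frac{35600}{\frac{18271}{29630}} + \frac{625}{12234} = 35600 \cdot \frac{29630}{18271} + \frac{625}{12234} = \frac{1054828000}{18271} + \frac{625}{12234} = \frac{12904777171375}{223527414}$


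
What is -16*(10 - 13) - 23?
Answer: 25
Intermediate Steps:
-16*(10 - 13) - 23 = -16*(-3) - 23 = 48 - 23 = 25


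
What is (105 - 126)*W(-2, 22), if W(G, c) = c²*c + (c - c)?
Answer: -223608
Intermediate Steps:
W(G, c) = c³ (W(G, c) = c³ + 0 = c³)
(105 - 126)*W(-2, 22) = (105 - 126)*22³ = -21*10648 = -223608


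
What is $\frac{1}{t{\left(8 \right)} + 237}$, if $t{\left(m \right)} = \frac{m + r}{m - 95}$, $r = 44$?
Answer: $\frac{87}{20567} \approx 0.0042301$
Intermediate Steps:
$t{\left(m \right)} = \frac{44 + m}{-95 + m}$ ($t{\left(m \right)} = \frac{m + 44}{m - 95} = \frac{44 + m}{-95 + m}$)
$\frac{1}{t{\left(8 \right)} + 237} = \frac{1}{\frac{44 + 8}{-95 + 8} + 237} = \frac{1}{\frac{1}{-87} \cdot 52 + 237} = \frac{1}{\left(- \frac{1}{87}\right) 52 + 237} = \frac{1}{- \frac{52}{87} + 237} = \frac{1}{\frac{20567}{87}} = \frac{87}{20567}$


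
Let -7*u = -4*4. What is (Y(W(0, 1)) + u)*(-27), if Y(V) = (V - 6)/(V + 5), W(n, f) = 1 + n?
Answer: -549/14 ≈ -39.214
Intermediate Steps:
u = 16/7 (u = -(-4)*4/7 = -1/7*(-16) = 16/7 ≈ 2.2857)
Y(V) = (-6 + V)/(5 + V)
(Y(W(0, 1)) + u)*(-27) = ((-6 + (1 + 0))/(5 + (1 + 0)) + 16/7)*(-27) = ((-6 + 1)/(5 + 1) + 16/7)*(-27) = (-5/6 + 16/7)*(-27) = (61/42)*(-27) = -549/14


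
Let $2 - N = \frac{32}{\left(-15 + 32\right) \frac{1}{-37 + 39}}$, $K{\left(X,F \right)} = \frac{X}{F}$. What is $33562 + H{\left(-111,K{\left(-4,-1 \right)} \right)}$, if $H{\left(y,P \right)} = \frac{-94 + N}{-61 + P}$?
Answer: $\frac{32523206}{969} \approx 33564.0$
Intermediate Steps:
$N = - \frac{30}{17}$ ($N = 2 - \frac{32}{\left(-15 + 32\right) \frac{1}{-37 + 39}} = 2 - \frac{32}{17 \cdot \frac{1}{2}} = 2 - \frac{32}{\frac{17}{2}} = 2 - 32 \cdot \frac{2}{17} = 2 - \frac{64}{17} = - \frac{30}{17} \approx -1.7647$)
$H{\left(y,P \right)} = - \frac{1628}{17 \left(-61 + P\right)}$ ($H{\left(y,P \right)} = \frac{-94 - \frac{30}{17}}{-61 + P} = - \frac{1628}{17 \left(-61 + P\right)}$)
$33562 + H{\left(-111,K{\left(-4,-1 \right)} \right)} = 33562 - \frac{1628}{-1037 + 17 \left(- \frac{4}{-1}\right)} = 33562 - \frac{1628}{-1037 + 17 \left(\left(-4\right) \left(-1\right)\right)} = 33562 - \frac{1628}{-1037 + 17 \cdot 4} = 33562 - \frac{1628}{-1037 + 68} = 33562 - \frac{1628}{-969} = 33562 - - \frac{1628}{969} = 33562 + \frac{1628}{969} = \frac{32523206}{969}$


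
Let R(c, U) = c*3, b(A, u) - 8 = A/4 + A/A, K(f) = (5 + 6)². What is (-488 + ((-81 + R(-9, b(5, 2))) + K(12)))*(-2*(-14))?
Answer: -13300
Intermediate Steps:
K(f) = 121 (K(f) = 11² = 121)
b(A, u) = 9 + A/4 (b(A, u) = 8 + (A/4 + A/A) = 8 + (A*(¼) + 1) = 8 + (A/4 + 1) = 8 + (1 + A/4) = 9 + A/4)
R(c, U) = 3*c
(-488 + ((-81 + R(-9, b(5, 2))) + K(12)))*(-2*(-14)) = (-488 + ((-81 + 3*(-9)) + 121))*(-2*(-14)) = (-488 + ((-81 - 27) + 121))*28 = (-488 + (-108 + 121))*28 = (-488 + 13)*28 = -475*28 = -13300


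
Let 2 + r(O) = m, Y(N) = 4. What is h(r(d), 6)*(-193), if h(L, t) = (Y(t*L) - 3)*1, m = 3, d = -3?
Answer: -193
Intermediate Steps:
r(O) = 1 (r(O) = -2 + 3 = 1)
h(L, t) = 1 (h(L, t) = (4 - 3)*1 = 1*1 = 1)
h(r(d), 6)*(-193) = 1*(-193) = -193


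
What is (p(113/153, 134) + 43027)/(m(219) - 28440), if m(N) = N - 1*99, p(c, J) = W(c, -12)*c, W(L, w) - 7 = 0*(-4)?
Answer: -3291961/2166480 ≈ -1.5195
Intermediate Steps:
W(L, w) = 7 (W(L, w) = 7 + 0*(-4) = 7 + 0 = 7)
p(c, J) = 7*c
m(N) = -99 + N (m(N) = N - 99 = -99 + N)
(p(113/153, 134) + 43027)/(m(219) - 28440) = (7*(113/153) + 43027)/((-99 + 219) - 28440) = (7*(113*(1/153)) + 43027)/(120 - 28440) = (7*(113/153) + 43027)/(-28320) = (791/153 + 43027)*(-1/28320) = (6583922/153)*(-1/28320) = -3291961/2166480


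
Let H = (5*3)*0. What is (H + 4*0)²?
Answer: 0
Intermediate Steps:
H = 0 (H = 15*0 = 0)
(H + 4*0)² = (0 + 4*0)² = (0 + 0)² = 0² = 0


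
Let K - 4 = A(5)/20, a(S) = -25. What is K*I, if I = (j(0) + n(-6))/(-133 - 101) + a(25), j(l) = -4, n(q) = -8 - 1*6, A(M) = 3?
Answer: -6723/65 ≈ -103.43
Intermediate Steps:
n(q) = -14 (n(q) = -8 - 6 = -14)
K = 83/20 (K = 4 + 3/20 = 83/20 ≈ 4.1500)
I = -324/13 (I = (-4 - 14)/(-133 - 101) - 25 = -18/(-234) - 25 = -18*(-1/234) - 25 = 1/13 - 25 = -324/13 ≈ -24.923)
K*I = (83/20)*(-324/13) = -6723/65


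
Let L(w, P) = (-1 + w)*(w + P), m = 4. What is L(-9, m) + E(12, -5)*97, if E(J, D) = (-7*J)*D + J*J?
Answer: 54758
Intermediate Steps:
E(J, D) = J² - 7*D*J (E(J, D) = -7*D*J + J² = J² - 7*D*J)
L(w, P) = (-1 + w)*(P + w)
L(-9, m) + E(12, -5)*97 = ((-9)² - 1*4 - 1*(-9) + 4*(-9)) + (12*(12 - 7*(-5)))*97 = (81 - 4 + 9 - 36) + (12*(12 + 35))*97 = 50 + (12*47)*97 = 50 + 564*97 = 50 + 54708 = 54758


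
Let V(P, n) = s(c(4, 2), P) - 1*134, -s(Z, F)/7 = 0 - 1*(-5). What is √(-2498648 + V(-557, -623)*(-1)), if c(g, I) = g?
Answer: I*√2498479 ≈ 1580.7*I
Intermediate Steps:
s(Z, F) = -35 (s(Z, F) = -7*(0 - 1*(-5)) = -7*(0 + 5) = -7*5 = -35)
V(P, n) = -169 (V(P, n) = -35 - 1*134 = -35 - 134 = -169)
√(-2498648 + V(-557, -623)*(-1)) = √(-2498648 - 169*(-1)) = √(-2498648 + 169) = √(-2498479) = I*√2498479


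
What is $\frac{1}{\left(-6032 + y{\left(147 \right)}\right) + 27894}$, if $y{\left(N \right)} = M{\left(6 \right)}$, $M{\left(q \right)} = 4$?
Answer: $\frac{1}{21866} \approx 4.5733 \cdot 10^{-5}$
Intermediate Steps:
$y{\left(N \right)} = 4$
$\frac{1}{\left(-6032 + y{\left(147 \right)}\right) + 27894} = \frac{1}{\left(-6032 + 4\right) + 27894} = \frac{1}{-6028 + 27894} = \frac{1}{21866}$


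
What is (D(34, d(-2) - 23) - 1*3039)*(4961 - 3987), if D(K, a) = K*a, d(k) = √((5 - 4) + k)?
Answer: -3721654 + 33116*I ≈ -3.7217e+6 + 33116.0*I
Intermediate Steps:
d(k) = √(1 + k)
(D(34, d(-2) - 23) - 1*3039)*(4961 - 3987) = (34*(√(1 - 2) - 23) - 1*3039)*(4961 - 3987) = (34*(√(-1) - 23) - 3039)*974 = (34*(I - 23) - 3039)*974 = (34*(-23 + I) - 3039)*974 = ((-782 + 34*I) - 3039)*974 = (-3821 + 34*I)*974 = -3721654 + 33116*I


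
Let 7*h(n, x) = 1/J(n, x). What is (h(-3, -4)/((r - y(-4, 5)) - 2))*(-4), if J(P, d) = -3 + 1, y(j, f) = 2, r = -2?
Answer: -1/21 ≈ -0.047619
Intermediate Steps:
J(P, d) = -2
h(n, x) = -1/14 (h(n, x) = (⅐)/(-2) = (⅐)*(-½) = -1/14)
(h(-3, -4)/((r - y(-4, 5)) - 2))*(-4) = (-1/14/((-2 - 1*2) - 2))*(-4) = (-1/14/((-2 - 2) - 2))*(-4) = (-1/14/(-4 - 2))*(-4) = (-1/14/(-6))*(-4) = -⅙*(-1/14)*(-4) = (1/84)*(-4) = -1/21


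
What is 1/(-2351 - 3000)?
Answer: -1/5351 ≈ -0.00018688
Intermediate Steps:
1/(-2351 - 3000) = 1/(-5351) = -1/5351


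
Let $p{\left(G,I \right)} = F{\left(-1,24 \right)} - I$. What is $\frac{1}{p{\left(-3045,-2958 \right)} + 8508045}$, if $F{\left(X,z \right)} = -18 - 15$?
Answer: $\frac{1}{8510970} \approx 1.175 \cdot 10^{-7}$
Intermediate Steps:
$F{\left(X,z \right)} = -33$ ($F{\left(X,z \right)} = -18 - 15 = -33$)
$p{\left(G,I \right)} = -33 - I$
$\frac{1}{p{\left(-3045,-2958 \right)} + 8508045} = \frac{1}{\left(-33 - -2958\right) + 8508045} = \frac{1}{\left(-33 + 2958\right) + 8508045} = \frac{1}{2925 + 8508045} = \frac{1}{8510970}$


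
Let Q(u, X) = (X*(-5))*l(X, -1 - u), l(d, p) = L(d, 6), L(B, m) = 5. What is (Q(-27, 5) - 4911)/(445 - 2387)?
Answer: 2518/971 ≈ 2.5932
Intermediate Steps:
l(d, p) = 5
Q(u, X) = -25*X (Q(u, X) = (X*(-5))*5 = -5*X*5 = -25*X)
(Q(-27, 5) - 4911)/(445 - 2387) = (-25*5 - 4911)/(445 - 2387) = (-125 - 4911)/(-1942) = -5036*(-1/1942) = 2518/971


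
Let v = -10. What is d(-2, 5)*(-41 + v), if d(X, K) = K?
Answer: -255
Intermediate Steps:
d(-2, 5)*(-41 + v) = 5*(-41 - 10) = 5*(-51) = -255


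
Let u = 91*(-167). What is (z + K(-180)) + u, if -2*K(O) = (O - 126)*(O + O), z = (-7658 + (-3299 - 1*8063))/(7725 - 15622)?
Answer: -554958449/7897 ≈ -70275.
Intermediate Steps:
z = 19020/7897 (z = (-7658 + (-3299 - 8063))/(-7897) = (-7658 - 11362)*(-1/7897) = -19020*(-1/7897) = 19020/7897 ≈ 2.4085)
K(O) = -O*(-126 + O) (K(O) = -(O - 126)*(O + O)/2 = -(-126 + O)*2*O/2 = -O*(-126 + O))
u = -15197
(z + K(-180)) + u = (19020/7897 - 180*(126 - 1*(-180))) - 15197 = (19020/7897 - 180*(126 + 180)) - 15197 = (19020/7897 - 180*306) - 15197 = (19020/7897 - 55080) - 15197 = -434947740/7897 - 15197 = -554958449/7897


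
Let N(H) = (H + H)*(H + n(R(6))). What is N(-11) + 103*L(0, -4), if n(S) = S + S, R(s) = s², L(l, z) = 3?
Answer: -1033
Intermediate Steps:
n(S) = 2*S
N(H) = 2*H*(72 + H) (N(H) = (H + H)*(H + 2*6²) = (2*H)*(H + 2*36) = (2*H)*(H + 72) = (2*H)*(72 + H) = 2*H*(72 + H))
N(-11) + 103*L(0, -4) = 2*(-11)*(72 - 11) + 103*3 = 2*(-11)*61 + 309 = -1342 + 309 = -1033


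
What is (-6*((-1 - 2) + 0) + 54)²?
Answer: 5184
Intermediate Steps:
(-6*((-1 - 2) + 0) + 54)² = (-6*(-3 + 0) + 54)² = (-6*(-3) + 54)² = (18 + 54)² = 72² = 5184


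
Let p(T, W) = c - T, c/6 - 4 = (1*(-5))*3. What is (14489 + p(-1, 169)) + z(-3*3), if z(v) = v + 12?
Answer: 14427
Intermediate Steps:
z(v) = 12 + v
c = -66 (c = 24 + 6*((1*(-5))*3) = 24 + 6*(-5*3) = 24 + 6*(-15) = 24 - 90 = -66)
p(T, W) = -66 - T
(14489 + p(-1, 169)) + z(-3*3) = (14489 + (-66 - 1*(-1))) + (12 - 3*3) = (14489 + (-66 + 1)) + (12 - 9) = (14489 - 65) + 3 = 14424 + 3 = 14427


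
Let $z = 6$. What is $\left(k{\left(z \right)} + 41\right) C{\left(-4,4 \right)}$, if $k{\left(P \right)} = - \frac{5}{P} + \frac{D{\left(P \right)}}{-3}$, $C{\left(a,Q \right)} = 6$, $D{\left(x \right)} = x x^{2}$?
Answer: $-191$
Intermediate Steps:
$D{\left(x \right)} = x^{3}$
$k{\left(P \right)} = - \frac{5}{P} - \frac{P^{3}}{3}$ ($k{\left(P \right)} = - \frac{5}{P} + \frac{P^{3}}{-3} = - \frac{5}{P} + P^{3} \left(- \frac{1}{3}\right) = - \frac{5}{P} - \frac{P^{3}}{3}$)
$\left(k{\left(z \right)} + 41\right) C{\left(-4,4 \right)} = \left(\frac{-15 - 6^{4}}{3 \cdot 6} + 41\right) 6 = \left(\frac{1}{3} \cdot \frac{1}{6} \left(-15 - 1296\right) + 41\right) 6 = \left(\frac{1}{3} \cdot \frac{1}{6} \left(-1311\right) + 41\right) 6 = \left(- \frac{437}{6} + 41\right) 6 = \left(- \frac{191}{6}\right) 6 = -191$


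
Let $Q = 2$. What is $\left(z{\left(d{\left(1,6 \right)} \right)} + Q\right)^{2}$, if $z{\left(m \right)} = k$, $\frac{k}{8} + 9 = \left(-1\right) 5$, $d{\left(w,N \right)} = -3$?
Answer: $12100$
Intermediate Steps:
$k = -112$ ($k = -72 + 8 \left(\left(-1\right) 5\right) = -72 + 8 \left(-5\right) = -72 - 40 = -112$)
$z{\left(m \right)} = -112$
$\left(z{\left(d{\left(1,6 \right)} \right)} + Q\right)^{2} = \left(-112 + 2\right)^{2} = \left(-110\right)^{2} = 12100$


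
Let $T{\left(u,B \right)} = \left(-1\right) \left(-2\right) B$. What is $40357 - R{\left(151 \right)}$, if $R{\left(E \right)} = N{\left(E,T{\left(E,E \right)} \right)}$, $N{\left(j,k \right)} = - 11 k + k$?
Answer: $43377$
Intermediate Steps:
$T{\left(u,B \right)} = 2 B$
$N{\left(j,k \right)} = - 10 k$
$R{\left(E \right)} = - 20 E$ ($R{\left(E \right)} = - 10 \cdot 2 E = - 20 E$)
$40357 - R{\left(151 \right)} = 40357 - \left(-20\right) 151 = 40357 - -3020 = 40357 + 3020 = 43377$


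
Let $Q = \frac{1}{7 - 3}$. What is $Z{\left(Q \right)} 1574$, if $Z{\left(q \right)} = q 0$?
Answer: $0$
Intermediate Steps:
$Q = \frac{1}{4} \approx 0.25$
$Z{\left(q \right)} = 0$
$Z{\left(Q \right)} 1574 = 0 \cdot 1574 = 0$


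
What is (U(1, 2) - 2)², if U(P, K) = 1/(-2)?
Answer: 25/4 ≈ 6.2500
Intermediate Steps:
U(P, K) = -½
(U(1, 2) - 2)² = (-½ - 2)² = (-5/2)² = 25/4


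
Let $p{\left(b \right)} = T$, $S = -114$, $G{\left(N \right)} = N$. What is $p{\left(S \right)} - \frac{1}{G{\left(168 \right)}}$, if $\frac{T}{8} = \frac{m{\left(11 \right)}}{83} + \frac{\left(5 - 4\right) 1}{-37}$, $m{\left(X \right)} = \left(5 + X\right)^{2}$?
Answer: $\frac{12615745}{515928} \approx 24.453$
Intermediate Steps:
$T = \frac{75112}{3071}$ ($T = 8 \left(\frac{\left(5 + 11\right)^{2}}{83} + \frac{\left(5 - 4\right) 1}{-37}\right) = 8 \left(16^{2} \cdot \frac{1}{83} + 1 \cdot 1 \left(- \frac{1}{37}\right)\right) = 8 \left(256 \cdot \frac{1}{83} + 1 \left(- \frac{1}{37}\right)\right) = 8 \left(\frac{256}{83} - \frac{1}{37}\right) = 8 \cdot \frac{9389}{3071} = \frac{75112}{3071} \approx 24.458$)
$p{\left(b \right)} = \frac{75112}{3071}$
$p{\left(S \right)} - \frac{1}{G{\left(168 \right)}} = \frac{75112}{3071} - \frac{1}{168} = \frac{12615745}{515928}$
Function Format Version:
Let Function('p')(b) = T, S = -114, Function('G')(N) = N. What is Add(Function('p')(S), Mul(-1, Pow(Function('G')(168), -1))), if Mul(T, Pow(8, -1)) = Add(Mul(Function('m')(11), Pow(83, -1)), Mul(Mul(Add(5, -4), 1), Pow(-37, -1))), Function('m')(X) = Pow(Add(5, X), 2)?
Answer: Rational(12615745, 515928) ≈ 24.453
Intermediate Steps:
T = Rational(75112, 3071) (T = Mul(8, Add(Mul(Pow(Add(5, 11), 2), Pow(83, -1)), Mul(Mul(Add(5, -4), 1), Pow(-37, -1)))) = Mul(8, Add(Mul(Pow(16, 2), Rational(1, 83)), Mul(Mul(1, 1), Rational(-1, 37)))) = Mul(8, Add(Mul(256, Rational(1, 83)), Mul(1, Rational(-1, 37)))) = Mul(8, Add(Rational(256, 83), Rational(-1, 37))) = Mul(8, Rational(9389, 3071)) = Rational(75112, 3071) ≈ 24.458)
Function('p')(b) = Rational(75112, 3071)
Add(Function('p')(S), Mul(-1, Pow(Function('G')(168), -1))) = Add(Rational(75112, 3071), Mul(-1, Pow(168, -1))) = Add(Rational(75112, 3071), Mul(-1, Rational(1, 168))) = Add(Rational(75112, 3071), Rational(-1, 168)) = Rational(12615745, 515928)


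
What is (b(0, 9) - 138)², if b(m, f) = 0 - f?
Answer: 21609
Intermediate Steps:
b(m, f) = -f
(b(0, 9) - 138)² = (-1*9 - 138)² = (-9 - 138)² = (-147)² = 21609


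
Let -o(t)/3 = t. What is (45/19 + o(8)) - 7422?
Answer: -141429/19 ≈ -7443.6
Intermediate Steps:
o(t) = -3*t
(45/19 + o(8)) - 7422 = (45/19 - 3*8) - 7422 = (45*(1/19) - 24) - 7422 = (45/19 - 24) - 7422 = -411/19 - 7422 = -141429/19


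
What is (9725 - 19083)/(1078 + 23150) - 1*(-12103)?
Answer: 146611063/12114 ≈ 12103.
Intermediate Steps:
(9725 - 19083)/(1078 + 23150) - 1*(-12103) = -9358/24228 + 12103 = -9358*1/24228 + 12103 = -4679/12114 + 12103 = 146611063/12114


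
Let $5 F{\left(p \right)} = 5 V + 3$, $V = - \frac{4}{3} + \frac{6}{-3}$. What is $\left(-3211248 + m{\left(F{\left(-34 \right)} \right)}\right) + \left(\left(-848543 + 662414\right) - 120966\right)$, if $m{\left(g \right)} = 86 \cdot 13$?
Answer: $-3517225$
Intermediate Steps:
$V = - \frac{10}{3}$ ($V = \left(-4\right) \frac{1}{3} + 6 \left(- \frac{1}{3}\right) = - \frac{4}{3} - 2 = - \frac{10}{3} \approx -3.3333$)
$F{\left(p \right)} = - \frac{41}{15}$ ($F{\left(p \right)} = \frac{5 \left(- \frac{10}{3}\right) + 3}{5} = \frac{- \frac{50}{3} + 3}{5} = \frac{1}{5} \left(- \frac{41}{3}\right) = - \frac{41}{15}$)
$m{\left(g \right)} = 1118$
$\left(-3211248 + m{\left(F{\left(-34 \right)} \right)}\right) + \left(\left(-848543 + 662414\right) - 120966\right) = \left(-3211248 + 1118\right) + \left(\left(-848543 + 662414\right) - 120966\right) = -3210130 - 307095 = -3517225$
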